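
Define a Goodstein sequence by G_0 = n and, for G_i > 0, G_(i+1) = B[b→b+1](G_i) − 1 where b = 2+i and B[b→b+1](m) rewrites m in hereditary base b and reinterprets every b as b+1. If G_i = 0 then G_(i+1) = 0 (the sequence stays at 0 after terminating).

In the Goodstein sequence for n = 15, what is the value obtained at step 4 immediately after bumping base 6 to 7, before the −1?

6588345

base 2: 15 = 2^(2 + 1) + 2^2 + 2 + 1; at 3: 3^(3 + 1) + 3^3 + 3 + 1 = 112; next = 111
base 3: 111 = 3^(3 + 1) + 3^3 + 3; at 4: 4^(4 + 1) + 4^4 + 4 = 1284; next = 1283
base 4: 1283 = 4^(4 + 1) + 4^4 + 3; at 5: 5^(5 + 1) + 5^5 + 3 = 18753; next = 18752
base 5: 18752 = 5^(5 + 1) + 5^5 + 2; at 6: 6^(6 + 1) + 6^6 + 2 = 326594; next = 326593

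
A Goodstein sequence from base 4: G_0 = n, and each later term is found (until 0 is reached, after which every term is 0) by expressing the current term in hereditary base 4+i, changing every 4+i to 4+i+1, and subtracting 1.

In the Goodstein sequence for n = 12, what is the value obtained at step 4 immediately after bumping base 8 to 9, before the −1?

19

(0) 12|_4 = 3·4 ↦ 3·5|_5 = 15 ⇒ 14
(1) 14|_5 = 2·5 + 4 ↦ 2·6 + 4|_6 = 16 ⇒ 15
(2) 15|_6 = 2·6 + 3 ↦ 2·7 + 3|_7 = 17 ⇒ 16
(3) 16|_7 = 2·7 + 2 ↦ 2·8 + 2|_8 = 18 ⇒ 17
(4) 17|_8 = 2·8 + 1 ↦ 2·9 + 1|_9 = 19 ⇒ 18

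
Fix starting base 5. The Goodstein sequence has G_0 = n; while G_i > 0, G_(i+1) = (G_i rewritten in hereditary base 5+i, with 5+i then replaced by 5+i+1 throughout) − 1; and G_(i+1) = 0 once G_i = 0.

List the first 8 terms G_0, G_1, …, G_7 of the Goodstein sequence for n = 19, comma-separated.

19, 21, 23, 25, 27, 29, 30, 31

19 —HB5→ 3·5 + 4 —bump→ 3·6 + 4 = 22 —(−1)→ 21
21 —HB6→ 3·6 + 3 —bump→ 3·7 + 3 = 24 —(−1)→ 23
23 —HB7→ 3·7 + 2 —bump→ 3·8 + 2 = 26 —(−1)→ 25
25 —HB8→ 3·8 + 1 —bump→ 3·9 + 1 = 28 —(−1)→ 27
27 —HB9→ 3·9 —bump→ 3·10 = 30 —(−1)→ 29
29 —HB10→ 2·10 + 9 —bump→ 2·11 + 9 = 31 —(−1)→ 30
30 —HB11→ 2·11 + 8 —bump→ 2·12 + 8 = 32 —(−1)→ 31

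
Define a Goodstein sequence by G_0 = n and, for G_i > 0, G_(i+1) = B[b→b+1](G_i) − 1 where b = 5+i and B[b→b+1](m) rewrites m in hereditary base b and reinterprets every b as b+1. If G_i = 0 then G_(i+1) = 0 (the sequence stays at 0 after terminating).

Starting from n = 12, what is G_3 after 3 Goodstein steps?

G_0=12  [base 5] 2·5 + 2  →[5↦6]→  2·6 + 2 = 14  −1 ⇒ G_1=13
G_1=13  [base 6] 2·6 + 1  →[6↦7]→  2·7 + 1 = 15  −1 ⇒ G_2=14
G_2=14  [base 7] 2·7  →[7↦8]→  2·8 = 16  −1 ⇒ G_3=15
G_3=15  [base 8] 8 + 7  →[8↦9]→  9 + 7 = 16  −1 ⇒ G_4=15

15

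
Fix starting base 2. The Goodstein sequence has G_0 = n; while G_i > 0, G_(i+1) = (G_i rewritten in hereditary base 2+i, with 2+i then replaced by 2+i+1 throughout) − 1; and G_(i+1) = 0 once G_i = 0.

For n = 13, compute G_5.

5765998

[0] 13 ≡ 2^(2 + 1) + 2^2 + 1 (base 2). Lift 3: 109. −1: 108.
[1] 108 ≡ 3^(3 + 1) + 3^3 (base 3). Lift 4: 1280. −1: 1279.
[2] 1279 ≡ 4^(4 + 1) + 3·4^3 + 3·4^2 + 3·4 + 3 (base 4). Lift 5: 16093. −1: 16092.
[3] 16092 ≡ 5^(5 + 1) + 3·5^3 + 3·5^2 + 3·5 + 2 (base 5). Lift 6: 280712. −1: 280711.
[4] 280711 ≡ 6^(6 + 1) + 3·6^3 + 3·6^2 + 3·6 + 1 (base 6). Lift 7: 5765999. −1: 5765998.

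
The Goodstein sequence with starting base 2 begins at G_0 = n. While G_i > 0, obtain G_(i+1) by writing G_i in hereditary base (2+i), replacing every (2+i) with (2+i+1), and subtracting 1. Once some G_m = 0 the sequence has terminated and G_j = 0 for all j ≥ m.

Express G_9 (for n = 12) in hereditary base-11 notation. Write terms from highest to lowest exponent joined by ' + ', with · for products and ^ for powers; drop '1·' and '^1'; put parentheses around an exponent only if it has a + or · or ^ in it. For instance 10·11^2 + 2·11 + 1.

12 —HB2→ 2^(2 + 1) + 2^2 —bump→ 3^(3 + 1) + 3^3 = 108 —(−1)→ 107
107 —HB3→ 3^(3 + 1) + 2·3^2 + 2·3 + 2 —bump→ 4^(4 + 1) + 2·4^2 + 2·4 + 2 = 1066 —(−1)→ 1065
1065 —HB4→ 4^(4 + 1) + 2·4^2 + 2·4 + 1 —bump→ 5^(5 + 1) + 2·5^2 + 2·5 + 1 = 15686 —(−1)→ 15685
15685 —HB5→ 5^(5 + 1) + 2·5^2 + 2·5 —bump→ 6^(6 + 1) + 2·6^2 + 2·6 = 280020 —(−1)→ 280019
280019 —HB6→ 6^(6 + 1) + 2·6^2 + 6 + 5 —bump→ 7^(7 + 1) + 2·7^2 + 7 + 5 = 5764911 —(−1)→ 5764910
5764910 —HB7→ 7^(7 + 1) + 2·7^2 + 7 + 4 —bump→ 8^(8 + 1) + 2·8^2 + 8 + 4 = 134217868 —(−1)→ 134217867
134217867 —HB8→ 8^(8 + 1) + 2·8^2 + 8 + 3 —bump→ 9^(9 + 1) + 2·9^2 + 9 + 3 = 3486784575 —(−1)→ 3486784574
3486784574 —HB9→ 9^(9 + 1) + 2·9^2 + 9 + 2 —bump→ 10^(10 + 1) + 2·10^2 + 10 + 2 = 100000000212 —(−1)→ 100000000211
100000000211 —HB10→ 10^(10 + 1) + 2·10^2 + 10 + 1 —bump→ 11^(11 + 1) + 2·11^2 + 11 + 1 = 3138428376975 —(−1)→ 3138428376974

11^(11 + 1) + 2·11^2 + 11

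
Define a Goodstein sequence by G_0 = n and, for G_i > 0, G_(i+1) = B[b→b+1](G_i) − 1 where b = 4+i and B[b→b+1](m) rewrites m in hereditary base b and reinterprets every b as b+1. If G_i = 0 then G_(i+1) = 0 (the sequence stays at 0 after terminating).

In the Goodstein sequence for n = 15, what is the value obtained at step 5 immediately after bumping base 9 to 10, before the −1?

26

base 4: 15 = 3·4 + 3; at 5: 3·5 + 3 = 18; next = 17
base 5: 17 = 3·5 + 2; at 6: 3·6 + 2 = 20; next = 19
base 6: 19 = 3·6 + 1; at 7: 3·7 + 1 = 22; next = 21
base 7: 21 = 3·7; at 8: 3·8 = 24; next = 23
base 8: 23 = 2·8 + 7; at 9: 2·9 + 7 = 25; next = 24
base 9: 24 = 2·9 + 6; at 10: 2·10 + 6 = 26; next = 25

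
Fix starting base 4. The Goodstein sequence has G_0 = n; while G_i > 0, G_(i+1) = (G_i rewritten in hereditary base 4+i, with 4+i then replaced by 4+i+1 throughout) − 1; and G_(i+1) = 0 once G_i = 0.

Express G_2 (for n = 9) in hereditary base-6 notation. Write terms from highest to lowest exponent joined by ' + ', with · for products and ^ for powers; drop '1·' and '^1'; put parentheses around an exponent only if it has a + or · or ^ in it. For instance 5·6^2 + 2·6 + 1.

G_0 = 9. HB_4(9) = 2·4 + 1. Bump = 11. G_1 = 10.
G_1 = 10. HB_5(10) = 2·5. Bump = 12. G_2 = 11.

6 + 5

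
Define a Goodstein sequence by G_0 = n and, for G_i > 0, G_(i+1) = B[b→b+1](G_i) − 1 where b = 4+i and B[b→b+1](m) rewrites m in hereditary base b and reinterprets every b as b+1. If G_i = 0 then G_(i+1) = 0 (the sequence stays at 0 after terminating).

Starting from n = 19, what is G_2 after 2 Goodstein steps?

37

[0] 19 ≡ 4^2 + 3 (base 4). Lift 5: 28. −1: 27.
[1] 27 ≡ 5^2 + 2 (base 5). Lift 6: 38. −1: 37.
[2] 37 ≡ 6^2 + 1 (base 6). Lift 7: 50. −1: 49.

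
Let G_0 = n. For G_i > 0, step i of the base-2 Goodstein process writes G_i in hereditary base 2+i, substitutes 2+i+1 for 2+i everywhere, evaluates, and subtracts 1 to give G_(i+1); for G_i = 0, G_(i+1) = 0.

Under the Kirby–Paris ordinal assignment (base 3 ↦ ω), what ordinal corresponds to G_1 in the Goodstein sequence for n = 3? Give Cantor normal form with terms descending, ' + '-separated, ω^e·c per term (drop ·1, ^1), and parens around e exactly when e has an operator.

(0) 3|_2 = 2 + 1 ↦ 3 + 1|_3 = 4 ⇒ 3
(1) 3|_3 = 3 ↦ 4|_4 = 4 ⇒ 3

ω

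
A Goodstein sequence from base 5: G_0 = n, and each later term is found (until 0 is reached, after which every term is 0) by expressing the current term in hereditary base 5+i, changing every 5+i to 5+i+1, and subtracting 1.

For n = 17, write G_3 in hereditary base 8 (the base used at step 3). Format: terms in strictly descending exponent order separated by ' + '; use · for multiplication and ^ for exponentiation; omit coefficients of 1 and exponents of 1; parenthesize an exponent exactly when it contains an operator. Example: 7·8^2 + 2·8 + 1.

2·8 + 7

G_0=17  [base 5] 3·5 + 2  →[5↦6]→  3·6 + 2 = 20  −1 ⇒ G_1=19
G_1=19  [base 6] 3·6 + 1  →[6↦7]→  3·7 + 1 = 22  −1 ⇒ G_2=21
G_2=21  [base 7] 3·7  →[7↦8]→  3·8 = 24  −1 ⇒ G_3=23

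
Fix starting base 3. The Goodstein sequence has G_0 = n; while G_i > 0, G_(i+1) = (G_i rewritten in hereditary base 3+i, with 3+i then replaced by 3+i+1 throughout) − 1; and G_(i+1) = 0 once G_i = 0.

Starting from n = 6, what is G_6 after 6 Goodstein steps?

i=0: 6 = 2·3 (b=3); 3→4: 2·4 = 8; 8−1 = 7
i=1: 7 = 4 + 3 (b=4); 4→5: 5 + 3 = 8; 8−1 = 7
i=2: 7 = 5 + 2 (b=5); 5→6: 6 + 2 = 8; 8−1 = 7
i=3: 7 = 6 + 1 (b=6); 6→7: 7 + 1 = 8; 8−1 = 7
i=4: 7 = 7 (b=7); 7→8: 8 = 8; 8−1 = 7
i=5: 7 = 7 (b=8); 8→9: 7 = 7; 7−1 = 6
i=6: 6 = 6 (b=9); 9→10: 6 = 6; 6−1 = 5

6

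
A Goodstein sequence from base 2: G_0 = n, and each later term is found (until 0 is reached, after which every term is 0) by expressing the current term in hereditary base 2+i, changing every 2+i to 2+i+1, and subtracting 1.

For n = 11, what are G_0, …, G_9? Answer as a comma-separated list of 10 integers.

step 0: 11 = 2^(2 + 1) + 2 + 1; sub 3 for 2: 3^(3 + 1) + 3 + 1; = 85; G_1 = 85−1 = 84
step 1: 84 = 3^(3 + 1) + 3; sub 4 for 3: 4^(4 + 1) + 4; = 1028; G_2 = 1028−1 = 1027
step 2: 1027 = 4^(4 + 1) + 3; sub 5 for 4: 5^(5 + 1) + 3; = 15628; G_3 = 15628−1 = 15627
step 3: 15627 = 5^(5 + 1) + 2; sub 6 for 5: 6^(6 + 1) + 2; = 279938; G_4 = 279938−1 = 279937
step 4: 279937 = 6^(6 + 1) + 1; sub 7 for 6: 7^(7 + 1) + 1; = 5764802; G_5 = 5764802−1 = 5764801
step 5: 5764801 = 7^(7 + 1); sub 8 for 7: 8^(8 + 1); = 134217728; G_6 = 134217728−1 = 134217727
step 6: 134217727 = 7·8^8 + 7·8^7 + 7·8^6 + 7·8^5 + 7·8^4 + 7·8^3 + 7·8^2 + 7·8 + 7; sub 9 for 8: 7·9^9 + 7·9^7 + 7·9^6 + 7·9^5 + 7·9^4 + 7·9^3 + 7·9^2 + 7·9 + 7; = 2749609303; G_7 = 2749609303−1 = 2749609302
step 7: 2749609302 = 7·9^9 + 7·9^7 + 7·9^6 + 7·9^5 + 7·9^4 + 7·9^3 + 7·9^2 + 7·9 + 6; sub 10 for 9: 7·10^10 + 7·10^7 + 7·10^6 + 7·10^5 + 7·10^4 + 7·10^3 + 7·10^2 + 7·10 + 6; = 70077777776; G_8 = 70077777776−1 = 70077777775
step 8: 70077777775 = 7·10^10 + 7·10^7 + 7·10^6 + 7·10^5 + 7·10^4 + 7·10^3 + 7·10^2 + 7·10 + 5; sub 11 for 10: 7·11^11 + 7·11^7 + 7·11^6 + 7·11^5 + 7·11^4 + 7·11^3 + 7·11^2 + 7·11 + 5; = 1997331745491; G_9 = 1997331745491−1 = 1997331745490

11, 84, 1027, 15627, 279937, 5764801, 134217727, 2749609302, 70077777775, 1997331745490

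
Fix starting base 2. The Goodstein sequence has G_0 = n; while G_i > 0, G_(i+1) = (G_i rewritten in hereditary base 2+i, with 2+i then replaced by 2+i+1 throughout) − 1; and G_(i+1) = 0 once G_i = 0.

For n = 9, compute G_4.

base 2: 9 = 2^(2 + 1) + 1; at 3: 3^(3 + 1) + 1 = 82; next = 81
base 3: 81 = 3^(3 + 1); at 4: 4^(4 + 1) = 1024; next = 1023
base 4: 1023 = 3·4^4 + 3·4^3 + 3·4^2 + 3·4 + 3; at 5: 3·5^5 + 3·5^3 + 3·5^2 + 3·5 + 3 = 9843; next = 9842
base 5: 9842 = 3·5^5 + 3·5^3 + 3·5^2 + 3·5 + 2; at 6: 3·6^6 + 3·6^3 + 3·6^2 + 3·6 + 2 = 140744; next = 140743

140743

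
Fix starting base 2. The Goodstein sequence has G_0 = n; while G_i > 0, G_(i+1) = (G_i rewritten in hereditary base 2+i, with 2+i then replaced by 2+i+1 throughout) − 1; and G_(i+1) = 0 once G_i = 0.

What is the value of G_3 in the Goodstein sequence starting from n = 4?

step 0: 4 = 2^2; sub 3 for 2: 3^3; = 27; G_1 = 27−1 = 26
step 1: 26 = 2·3^2 + 2·3 + 2; sub 4 for 3: 2·4^2 + 2·4 + 2; = 42; G_2 = 42−1 = 41
step 2: 41 = 2·4^2 + 2·4 + 1; sub 5 for 4: 2·5^2 + 2·5 + 1; = 61; G_3 = 61−1 = 60
step 3: 60 = 2·5^2 + 2·5; sub 6 for 5: 2·6^2 + 2·6; = 84; G_4 = 84−1 = 83

60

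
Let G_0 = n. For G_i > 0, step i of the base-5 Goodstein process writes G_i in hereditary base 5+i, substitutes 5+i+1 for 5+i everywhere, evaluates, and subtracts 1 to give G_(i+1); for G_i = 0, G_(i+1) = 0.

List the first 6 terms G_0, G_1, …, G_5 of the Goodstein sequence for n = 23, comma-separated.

[0] 23 ≡ 4·5 + 3 (base 5). Lift 6: 27. −1: 26.
[1] 26 ≡ 4·6 + 2 (base 6). Lift 7: 30. −1: 29.
[2] 29 ≡ 4·7 + 1 (base 7). Lift 8: 33. −1: 32.
[3] 32 ≡ 4·8 (base 8). Lift 9: 36. −1: 35.
[4] 35 ≡ 3·9 + 8 (base 9). Lift 10: 38. −1: 37.

23, 26, 29, 32, 35, 37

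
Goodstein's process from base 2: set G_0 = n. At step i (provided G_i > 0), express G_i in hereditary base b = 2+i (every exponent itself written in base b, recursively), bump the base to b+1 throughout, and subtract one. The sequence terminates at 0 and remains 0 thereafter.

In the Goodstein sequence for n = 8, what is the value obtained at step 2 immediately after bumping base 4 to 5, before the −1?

base 2: 8 = 2^(2 + 1); at 3: 3^(3 + 1) = 81; next = 80
base 3: 80 = 2·3^3 + 2·3^2 + 2·3 + 2; at 4: 2·4^4 + 2·4^2 + 2·4 + 2 = 554; next = 553
base 4: 553 = 2·4^4 + 2·4^2 + 2·4 + 1; at 5: 2·5^5 + 2·5^2 + 2·5 + 1 = 6311; next = 6310

6311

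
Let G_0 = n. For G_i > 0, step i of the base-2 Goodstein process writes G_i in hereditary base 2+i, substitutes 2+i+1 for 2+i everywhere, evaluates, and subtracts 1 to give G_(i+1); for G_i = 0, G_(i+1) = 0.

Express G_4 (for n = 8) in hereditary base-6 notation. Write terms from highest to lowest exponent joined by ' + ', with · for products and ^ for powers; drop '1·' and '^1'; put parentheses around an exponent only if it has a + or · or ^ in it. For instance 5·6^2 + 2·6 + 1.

2·6^6 + 2·6^2 + 6 + 5

[0] 8 ≡ 2^(2 + 1) (base 2). Lift 3: 81. −1: 80.
[1] 80 ≡ 2·3^3 + 2·3^2 + 2·3 + 2 (base 3). Lift 4: 554. −1: 553.
[2] 553 ≡ 2·4^4 + 2·4^2 + 2·4 + 1 (base 4). Lift 5: 6311. −1: 6310.
[3] 6310 ≡ 2·5^5 + 2·5^2 + 2·5 (base 5). Lift 6: 93396. −1: 93395.
[4] 93395 ≡ 2·6^6 + 2·6^2 + 6 + 5 (base 6). Lift 7: 1647196. −1: 1647195.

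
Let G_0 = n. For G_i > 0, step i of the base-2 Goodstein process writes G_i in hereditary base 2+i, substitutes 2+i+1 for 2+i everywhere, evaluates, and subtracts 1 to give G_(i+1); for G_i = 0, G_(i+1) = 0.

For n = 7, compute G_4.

step 0: 7 = 2^2 + 2 + 1; sub 3 for 2: 3^3 + 3 + 1; = 31; G_1 = 31−1 = 30
step 1: 30 = 3^3 + 3; sub 4 for 3: 4^4 + 4; = 260; G_2 = 260−1 = 259
step 2: 259 = 4^4 + 3; sub 5 for 4: 5^5 + 3; = 3128; G_3 = 3128−1 = 3127
step 3: 3127 = 5^5 + 2; sub 6 for 5: 6^6 + 2; = 46658; G_4 = 46658−1 = 46657
step 4: 46657 = 6^6 + 1; sub 7 for 6: 7^7 + 1; = 823544; G_5 = 823544−1 = 823543

46657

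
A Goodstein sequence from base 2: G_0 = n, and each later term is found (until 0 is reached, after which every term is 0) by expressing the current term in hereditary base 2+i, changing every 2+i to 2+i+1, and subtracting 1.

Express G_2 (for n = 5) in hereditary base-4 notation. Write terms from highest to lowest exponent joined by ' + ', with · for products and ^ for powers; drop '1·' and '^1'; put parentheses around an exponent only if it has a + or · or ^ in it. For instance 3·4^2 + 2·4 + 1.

3·4^3 + 3·4^2 + 3·4 + 3

(0) 5|_2 = 2^2 + 1 ↦ 3^3 + 1|_3 = 28 ⇒ 27
(1) 27|_3 = 3^3 ↦ 4^4|_4 = 256 ⇒ 255
(2) 255|_4 = 3·4^3 + 3·4^2 + 3·4 + 3 ↦ 3·5^3 + 3·5^2 + 3·5 + 3|_5 = 468 ⇒ 467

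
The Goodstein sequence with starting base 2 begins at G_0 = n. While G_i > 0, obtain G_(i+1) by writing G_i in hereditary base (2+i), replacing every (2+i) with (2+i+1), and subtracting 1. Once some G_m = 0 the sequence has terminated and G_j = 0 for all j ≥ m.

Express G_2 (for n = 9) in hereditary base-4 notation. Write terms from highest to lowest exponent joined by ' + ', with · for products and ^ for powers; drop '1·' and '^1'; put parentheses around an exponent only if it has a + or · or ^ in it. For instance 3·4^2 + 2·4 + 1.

3·4^4 + 3·4^3 + 3·4^2 + 3·4 + 3

9 —HB2→ 2^(2 + 1) + 1 —bump→ 3^(3 + 1) + 1 = 82 —(−1)→ 81
81 —HB3→ 3^(3 + 1) —bump→ 4^(4 + 1) = 1024 —(−1)→ 1023
1023 —HB4→ 3·4^4 + 3·4^3 + 3·4^2 + 3·4 + 3 —bump→ 3·5^5 + 3·5^3 + 3·5^2 + 3·5 + 3 = 9843 —(−1)→ 9842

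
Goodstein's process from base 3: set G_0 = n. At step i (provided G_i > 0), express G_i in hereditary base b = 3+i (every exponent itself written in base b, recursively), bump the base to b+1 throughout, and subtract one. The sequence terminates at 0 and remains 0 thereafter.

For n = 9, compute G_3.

i=0: 9 = 3^2 (b=3); 3→4: 4^2 = 16; 16−1 = 15
i=1: 15 = 3·4 + 3 (b=4); 4→5: 3·5 + 3 = 18; 18−1 = 17
i=2: 17 = 3·5 + 2 (b=5); 5→6: 3·6 + 2 = 20; 20−1 = 19
i=3: 19 = 3·6 + 1 (b=6); 6→7: 3·7 + 1 = 22; 22−1 = 21

19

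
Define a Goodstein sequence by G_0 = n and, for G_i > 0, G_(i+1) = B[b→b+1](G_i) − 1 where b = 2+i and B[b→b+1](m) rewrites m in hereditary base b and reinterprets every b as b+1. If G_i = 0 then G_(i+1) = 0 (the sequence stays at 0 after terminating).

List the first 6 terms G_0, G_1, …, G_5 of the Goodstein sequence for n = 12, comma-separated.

12, 107, 1065, 15685, 280019, 5764910

12 —HB2→ 2^(2 + 1) + 2^2 —bump→ 3^(3 + 1) + 3^3 = 108 —(−1)→ 107
107 —HB3→ 3^(3 + 1) + 2·3^2 + 2·3 + 2 —bump→ 4^(4 + 1) + 2·4^2 + 2·4 + 2 = 1066 —(−1)→ 1065
1065 —HB4→ 4^(4 + 1) + 2·4^2 + 2·4 + 1 —bump→ 5^(5 + 1) + 2·5^2 + 2·5 + 1 = 15686 —(−1)→ 15685
15685 —HB5→ 5^(5 + 1) + 2·5^2 + 2·5 —bump→ 6^(6 + 1) + 2·6^2 + 2·6 = 280020 —(−1)→ 280019
280019 —HB6→ 6^(6 + 1) + 2·6^2 + 6 + 5 —bump→ 7^(7 + 1) + 2·7^2 + 7 + 5 = 5764911 —(−1)→ 5764910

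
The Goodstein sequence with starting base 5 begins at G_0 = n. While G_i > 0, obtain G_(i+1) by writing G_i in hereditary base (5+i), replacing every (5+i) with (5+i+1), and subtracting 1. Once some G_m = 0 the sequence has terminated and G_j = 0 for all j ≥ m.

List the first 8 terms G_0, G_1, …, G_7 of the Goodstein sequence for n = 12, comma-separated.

12, 13, 14, 15, 15, 15, 15, 15

G_0=12  [base 5] 2·5 + 2  →[5↦6]→  2·6 + 2 = 14  −1 ⇒ G_1=13
G_1=13  [base 6] 2·6 + 1  →[6↦7]→  2·7 + 1 = 15  −1 ⇒ G_2=14
G_2=14  [base 7] 2·7  →[7↦8]→  2·8 = 16  −1 ⇒ G_3=15
G_3=15  [base 8] 8 + 7  →[8↦9]→  9 + 7 = 16  −1 ⇒ G_4=15
G_4=15  [base 9] 9 + 6  →[9↦10]→  10 + 6 = 16  −1 ⇒ G_5=15
G_5=15  [base 10] 10 + 5  →[10↦11]→  11 + 5 = 16  −1 ⇒ G_6=15
G_6=15  [base 11] 11 + 4  →[11↦12]→  12 + 4 = 16  −1 ⇒ G_7=15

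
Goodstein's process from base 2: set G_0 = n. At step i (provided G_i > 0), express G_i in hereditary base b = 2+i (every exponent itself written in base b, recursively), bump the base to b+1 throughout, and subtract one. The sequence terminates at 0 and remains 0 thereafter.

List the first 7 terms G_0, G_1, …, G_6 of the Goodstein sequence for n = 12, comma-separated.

12, 107, 1065, 15685, 280019, 5764910, 134217867

12 —HB2→ 2^(2 + 1) + 2^2 —bump→ 3^(3 + 1) + 3^3 = 108 —(−1)→ 107
107 —HB3→ 3^(3 + 1) + 2·3^2 + 2·3 + 2 —bump→ 4^(4 + 1) + 2·4^2 + 2·4 + 2 = 1066 —(−1)→ 1065
1065 —HB4→ 4^(4 + 1) + 2·4^2 + 2·4 + 1 —bump→ 5^(5 + 1) + 2·5^2 + 2·5 + 1 = 15686 —(−1)→ 15685
15685 —HB5→ 5^(5 + 1) + 2·5^2 + 2·5 —bump→ 6^(6 + 1) + 2·6^2 + 2·6 = 280020 —(−1)→ 280019
280019 —HB6→ 6^(6 + 1) + 2·6^2 + 6 + 5 —bump→ 7^(7 + 1) + 2·7^2 + 7 + 5 = 5764911 —(−1)→ 5764910
5764910 —HB7→ 7^(7 + 1) + 2·7^2 + 7 + 4 —bump→ 8^(8 + 1) + 2·8^2 + 8 + 4 = 134217868 —(−1)→ 134217867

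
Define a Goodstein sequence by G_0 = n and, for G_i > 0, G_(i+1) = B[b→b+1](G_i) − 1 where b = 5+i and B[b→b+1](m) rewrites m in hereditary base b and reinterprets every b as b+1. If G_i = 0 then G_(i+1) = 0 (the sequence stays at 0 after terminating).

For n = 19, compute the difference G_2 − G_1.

[0] 19 ≡ 3·5 + 4 (base 5). Lift 6: 22. −1: 21.
[1] 21 ≡ 3·6 + 3 (base 6). Lift 7: 24. −1: 23.

2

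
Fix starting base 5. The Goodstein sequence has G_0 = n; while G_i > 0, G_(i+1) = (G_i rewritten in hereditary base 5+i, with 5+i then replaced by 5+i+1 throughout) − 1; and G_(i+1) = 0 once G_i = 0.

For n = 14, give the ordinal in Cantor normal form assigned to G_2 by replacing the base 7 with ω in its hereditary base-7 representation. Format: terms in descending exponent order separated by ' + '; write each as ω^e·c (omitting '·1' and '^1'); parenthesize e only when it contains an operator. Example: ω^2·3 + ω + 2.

G_0=14  [base 5] 2·5 + 4  →[5↦6]→  2·6 + 4 = 16  −1 ⇒ G_1=15
G_1=15  [base 6] 2·6 + 3  →[6↦7]→  2·7 + 3 = 17  −1 ⇒ G_2=16

ω·2 + 2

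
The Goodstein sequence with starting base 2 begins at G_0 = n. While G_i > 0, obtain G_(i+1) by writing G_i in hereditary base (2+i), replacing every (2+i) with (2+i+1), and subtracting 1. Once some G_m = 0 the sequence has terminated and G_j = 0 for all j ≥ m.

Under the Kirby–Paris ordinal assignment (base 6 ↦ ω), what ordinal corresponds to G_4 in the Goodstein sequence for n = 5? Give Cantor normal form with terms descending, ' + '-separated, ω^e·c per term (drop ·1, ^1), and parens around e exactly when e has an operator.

5 —HB2→ 2^2 + 1 —bump→ 3^3 + 1 = 28 —(−1)→ 27
27 —HB3→ 3^3 —bump→ 4^4 = 256 —(−1)→ 255
255 —HB4→ 3·4^3 + 3·4^2 + 3·4 + 3 —bump→ 3·5^3 + 3·5^2 + 3·5 + 3 = 468 —(−1)→ 467
467 —HB5→ 3·5^3 + 3·5^2 + 3·5 + 2 —bump→ 3·6^3 + 3·6^2 + 3·6 + 2 = 776 —(−1)→ 775
775 —HB6→ 3·6^3 + 3·6^2 + 3·6 + 1 —bump→ 3·7^3 + 3·7^2 + 3·7 + 1 = 1198 —(−1)→ 1197

ω^3·3 + ω^2·3 + ω·3 + 1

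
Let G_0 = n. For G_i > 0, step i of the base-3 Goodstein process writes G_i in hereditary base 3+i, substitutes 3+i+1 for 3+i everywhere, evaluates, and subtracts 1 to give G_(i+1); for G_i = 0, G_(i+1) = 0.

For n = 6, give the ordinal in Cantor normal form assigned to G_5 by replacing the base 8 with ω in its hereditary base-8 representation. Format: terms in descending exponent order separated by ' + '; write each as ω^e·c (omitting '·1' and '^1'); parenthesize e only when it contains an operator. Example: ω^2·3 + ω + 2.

G_0 = 6. HB_3(6) = 2·3. Bump = 8. G_1 = 7.
G_1 = 7. HB_4(7) = 4 + 3. Bump = 8. G_2 = 7.
G_2 = 7. HB_5(7) = 5 + 2. Bump = 8. G_3 = 7.
G_3 = 7. HB_6(7) = 6 + 1. Bump = 8. G_4 = 7.
G_4 = 7. HB_7(7) = 7. Bump = 8. G_5 = 7.
G_5 = 7. HB_8(7) = 7. Bump = 7. G_6 = 6.

7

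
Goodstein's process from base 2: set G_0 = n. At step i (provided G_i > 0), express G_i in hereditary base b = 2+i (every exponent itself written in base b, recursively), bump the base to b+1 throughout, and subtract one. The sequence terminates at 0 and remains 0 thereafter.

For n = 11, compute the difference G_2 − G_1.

[0] 11 ≡ 2^(2 + 1) + 2 + 1 (base 2). Lift 3: 85. −1: 84.
[1] 84 ≡ 3^(3 + 1) + 3 (base 3). Lift 4: 1028. −1: 1027.

943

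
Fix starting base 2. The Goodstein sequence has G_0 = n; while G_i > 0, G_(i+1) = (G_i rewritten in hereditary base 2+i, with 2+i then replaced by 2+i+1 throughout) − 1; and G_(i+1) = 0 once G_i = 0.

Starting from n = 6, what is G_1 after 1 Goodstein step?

[0] 6 ≡ 2^2 + 2 (base 2). Lift 3: 30. −1: 29.
[1] 29 ≡ 3^3 + 2 (base 3). Lift 4: 258. −1: 257.

29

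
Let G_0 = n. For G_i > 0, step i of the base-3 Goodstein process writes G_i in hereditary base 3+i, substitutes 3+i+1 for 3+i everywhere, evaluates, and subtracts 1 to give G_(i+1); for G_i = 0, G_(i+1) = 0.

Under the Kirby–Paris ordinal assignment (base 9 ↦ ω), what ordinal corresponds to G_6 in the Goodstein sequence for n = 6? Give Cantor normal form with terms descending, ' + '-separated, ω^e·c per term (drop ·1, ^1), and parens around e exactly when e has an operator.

G_0=6  [base 3] 2·3  →[3↦4]→  2·4 = 8  −1 ⇒ G_1=7
G_1=7  [base 4] 4 + 3  →[4↦5]→  5 + 3 = 8  −1 ⇒ G_2=7
G_2=7  [base 5] 5 + 2  →[5↦6]→  6 + 2 = 8  −1 ⇒ G_3=7
G_3=7  [base 6] 6 + 1  →[6↦7]→  7 + 1 = 8  −1 ⇒ G_4=7
G_4=7  [base 7] 7  →[7↦8]→  8 = 8  −1 ⇒ G_5=7
G_5=7  [base 8] 7  →[8↦9]→  7 = 7  −1 ⇒ G_6=6
G_6=6  [base 9] 6  →[9↦10]→  6 = 6  −1 ⇒ G_7=5

6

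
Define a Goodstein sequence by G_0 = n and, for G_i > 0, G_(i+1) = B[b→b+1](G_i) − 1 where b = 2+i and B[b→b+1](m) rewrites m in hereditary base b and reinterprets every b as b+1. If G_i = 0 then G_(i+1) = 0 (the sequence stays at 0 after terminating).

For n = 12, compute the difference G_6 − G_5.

(0) 12|_2 = 2^(2 + 1) + 2^2 ↦ 3^(3 + 1) + 3^3|_3 = 108 ⇒ 107
(1) 107|_3 = 3^(3 + 1) + 2·3^2 + 2·3 + 2 ↦ 4^(4 + 1) + 2·4^2 + 2·4 + 2|_4 = 1066 ⇒ 1065
(2) 1065|_4 = 4^(4 + 1) + 2·4^2 + 2·4 + 1 ↦ 5^(5 + 1) + 2·5^2 + 2·5 + 1|_5 = 15686 ⇒ 15685
(3) 15685|_5 = 5^(5 + 1) + 2·5^2 + 2·5 ↦ 6^(6 + 1) + 2·6^2 + 2·6|_6 = 280020 ⇒ 280019
(4) 280019|_6 = 6^(6 + 1) + 2·6^2 + 6 + 5 ↦ 7^(7 + 1) + 2·7^2 + 7 + 5|_7 = 5764911 ⇒ 5764910
(5) 5764910|_7 = 7^(7 + 1) + 2·7^2 + 7 + 4 ↦ 8^(8 + 1) + 2·8^2 + 8 + 4|_8 = 134217868 ⇒ 134217867

128452957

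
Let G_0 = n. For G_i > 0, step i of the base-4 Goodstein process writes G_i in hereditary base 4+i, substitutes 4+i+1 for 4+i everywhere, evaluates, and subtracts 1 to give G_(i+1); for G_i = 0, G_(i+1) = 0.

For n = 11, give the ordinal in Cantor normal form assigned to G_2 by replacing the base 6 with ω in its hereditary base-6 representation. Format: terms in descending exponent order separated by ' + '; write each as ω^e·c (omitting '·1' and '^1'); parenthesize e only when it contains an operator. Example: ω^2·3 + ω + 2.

ω·2 + 1

step 0: 11 = 2·4 + 3; sub 5 for 4: 2·5 + 3; = 13; G_1 = 13−1 = 12
step 1: 12 = 2·5 + 2; sub 6 for 5: 2·6 + 2; = 14; G_2 = 14−1 = 13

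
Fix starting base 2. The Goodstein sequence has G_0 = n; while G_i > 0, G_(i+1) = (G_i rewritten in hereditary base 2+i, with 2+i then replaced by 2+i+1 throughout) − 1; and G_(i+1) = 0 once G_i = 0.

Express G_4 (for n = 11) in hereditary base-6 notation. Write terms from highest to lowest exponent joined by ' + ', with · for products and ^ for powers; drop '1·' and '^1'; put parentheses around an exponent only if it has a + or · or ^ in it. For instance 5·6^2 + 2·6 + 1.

i=0: 11 = 2^(2 + 1) + 2 + 1 (b=2); 2→3: 3^(3 + 1) + 3 + 1 = 85; 85−1 = 84
i=1: 84 = 3^(3 + 1) + 3 (b=3); 3→4: 4^(4 + 1) + 4 = 1028; 1028−1 = 1027
i=2: 1027 = 4^(4 + 1) + 3 (b=4); 4→5: 5^(5 + 1) + 3 = 15628; 15628−1 = 15627
i=3: 15627 = 5^(5 + 1) + 2 (b=5); 5→6: 6^(6 + 1) + 2 = 279938; 279938−1 = 279937

6^(6 + 1) + 1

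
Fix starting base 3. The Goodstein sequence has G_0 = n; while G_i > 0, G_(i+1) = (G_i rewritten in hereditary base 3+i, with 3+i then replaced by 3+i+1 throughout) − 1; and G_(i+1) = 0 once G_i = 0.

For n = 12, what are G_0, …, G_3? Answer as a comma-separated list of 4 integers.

12, 19, 27, 37

i=0: 12 = 3^2 + 3 (b=3); 3→4: 4^2 + 4 = 20; 20−1 = 19
i=1: 19 = 4^2 + 3 (b=4); 4→5: 5^2 + 3 = 28; 28−1 = 27
i=2: 27 = 5^2 + 2 (b=5); 5→6: 6^2 + 2 = 38; 38−1 = 37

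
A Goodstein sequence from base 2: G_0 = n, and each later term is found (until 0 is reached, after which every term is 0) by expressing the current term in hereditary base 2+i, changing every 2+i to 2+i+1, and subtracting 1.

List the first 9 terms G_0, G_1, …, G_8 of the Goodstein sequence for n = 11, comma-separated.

(0) 11|_2 = 2^(2 + 1) + 2 + 1 ↦ 3^(3 + 1) + 3 + 1|_3 = 85 ⇒ 84
(1) 84|_3 = 3^(3 + 1) + 3 ↦ 4^(4 + 1) + 4|_4 = 1028 ⇒ 1027
(2) 1027|_4 = 4^(4 + 1) + 3 ↦ 5^(5 + 1) + 3|_5 = 15628 ⇒ 15627
(3) 15627|_5 = 5^(5 + 1) + 2 ↦ 6^(6 + 1) + 2|_6 = 279938 ⇒ 279937
(4) 279937|_6 = 6^(6 + 1) + 1 ↦ 7^(7 + 1) + 1|_7 = 5764802 ⇒ 5764801
(5) 5764801|_7 = 7^(7 + 1) ↦ 8^(8 + 1)|_8 = 134217728 ⇒ 134217727
(6) 134217727|_8 = 7·8^8 + 7·8^7 + 7·8^6 + 7·8^5 + 7·8^4 + 7·8^3 + 7·8^2 + 7·8 + 7 ↦ 7·9^9 + 7·9^7 + 7·9^6 + 7·9^5 + 7·9^4 + 7·9^3 + 7·9^2 + 7·9 + 7|_9 = 2749609303 ⇒ 2749609302
(7) 2749609302|_9 = 7·9^9 + 7·9^7 + 7·9^6 + 7·9^5 + 7·9^4 + 7·9^3 + 7·9^2 + 7·9 + 6 ↦ 7·10^10 + 7·10^7 + 7·10^6 + 7·10^5 + 7·10^4 + 7·10^3 + 7·10^2 + 7·10 + 6|_10 = 70077777776 ⇒ 70077777775

11, 84, 1027, 15627, 279937, 5764801, 134217727, 2749609302, 70077777775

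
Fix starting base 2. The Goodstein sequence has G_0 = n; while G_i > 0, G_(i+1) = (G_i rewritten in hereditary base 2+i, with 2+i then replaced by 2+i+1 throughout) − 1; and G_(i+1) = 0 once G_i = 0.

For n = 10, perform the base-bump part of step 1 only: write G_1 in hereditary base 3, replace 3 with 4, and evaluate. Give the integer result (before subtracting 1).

1026

10 —HB2→ 2^(2 + 1) + 2 —bump→ 3^(3 + 1) + 3 = 84 —(−1)→ 83
83 —HB3→ 3^(3 + 1) + 2 —bump→ 4^(4 + 1) + 2 = 1026 —(−1)→ 1025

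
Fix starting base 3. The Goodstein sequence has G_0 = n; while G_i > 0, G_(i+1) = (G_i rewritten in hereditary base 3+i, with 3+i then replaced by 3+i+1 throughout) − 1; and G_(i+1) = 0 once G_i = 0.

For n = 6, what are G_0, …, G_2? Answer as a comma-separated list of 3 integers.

(0) 6|_3 = 2·3 ↦ 2·4|_4 = 8 ⇒ 7
(1) 7|_4 = 4 + 3 ↦ 5 + 3|_5 = 8 ⇒ 7

6, 7, 7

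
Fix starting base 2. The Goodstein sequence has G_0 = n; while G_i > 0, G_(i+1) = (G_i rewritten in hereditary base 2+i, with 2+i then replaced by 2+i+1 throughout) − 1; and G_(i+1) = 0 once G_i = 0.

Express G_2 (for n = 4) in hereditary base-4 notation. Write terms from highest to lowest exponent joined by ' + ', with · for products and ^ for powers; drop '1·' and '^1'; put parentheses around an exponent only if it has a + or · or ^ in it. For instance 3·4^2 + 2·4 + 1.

i=0: 4 = 2^2 (b=2); 2→3: 3^3 = 27; 27−1 = 26
i=1: 26 = 2·3^2 + 2·3 + 2 (b=3); 3→4: 2·4^2 + 2·4 + 2 = 42; 42−1 = 41
i=2: 41 = 2·4^2 + 2·4 + 1 (b=4); 4→5: 2·5^2 + 2·5 + 1 = 61; 61−1 = 60

2·4^2 + 2·4 + 1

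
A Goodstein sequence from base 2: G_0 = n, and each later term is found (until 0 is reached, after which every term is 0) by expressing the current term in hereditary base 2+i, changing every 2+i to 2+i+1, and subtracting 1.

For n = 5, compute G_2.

255

G_0 = 5. HB_2(5) = 2^2 + 1. Bump = 28. G_1 = 27.
G_1 = 27. HB_3(27) = 3^3. Bump = 256. G_2 = 255.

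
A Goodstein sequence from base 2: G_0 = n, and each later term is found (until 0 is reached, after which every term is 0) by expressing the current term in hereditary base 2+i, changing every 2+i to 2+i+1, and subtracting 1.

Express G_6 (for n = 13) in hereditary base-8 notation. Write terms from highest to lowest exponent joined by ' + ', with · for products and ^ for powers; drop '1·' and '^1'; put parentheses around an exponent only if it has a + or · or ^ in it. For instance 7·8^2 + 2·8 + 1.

8^(8 + 1) + 3·8^3 + 3·8^2 + 2·8 + 7

step 0: 13 = 2^(2 + 1) + 2^2 + 1; sub 3 for 2: 3^(3 + 1) + 3^3 + 1; = 109; G_1 = 109−1 = 108
step 1: 108 = 3^(3 + 1) + 3^3; sub 4 for 3: 4^(4 + 1) + 4^4; = 1280; G_2 = 1280−1 = 1279
step 2: 1279 = 4^(4 + 1) + 3·4^3 + 3·4^2 + 3·4 + 3; sub 5 for 4: 5^(5 + 1) + 3·5^3 + 3·5^2 + 3·5 + 3; = 16093; G_3 = 16093−1 = 16092
step 3: 16092 = 5^(5 + 1) + 3·5^3 + 3·5^2 + 3·5 + 2; sub 6 for 5: 6^(6 + 1) + 3·6^3 + 3·6^2 + 3·6 + 2; = 280712; G_4 = 280712−1 = 280711
step 4: 280711 = 6^(6 + 1) + 3·6^3 + 3·6^2 + 3·6 + 1; sub 7 for 6: 7^(7 + 1) + 3·7^3 + 3·7^2 + 3·7 + 1; = 5765999; G_5 = 5765999−1 = 5765998
step 5: 5765998 = 7^(7 + 1) + 3·7^3 + 3·7^2 + 3·7; sub 8 for 7: 8^(8 + 1) + 3·8^3 + 3·8^2 + 3·8; = 134219480; G_6 = 134219480−1 = 134219479
step 6: 134219479 = 8^(8 + 1) + 3·8^3 + 3·8^2 + 2·8 + 7; sub 9 for 8: 9^(9 + 1) + 3·9^3 + 3·9^2 + 2·9 + 7; = 3486786856; G_7 = 3486786856−1 = 3486786855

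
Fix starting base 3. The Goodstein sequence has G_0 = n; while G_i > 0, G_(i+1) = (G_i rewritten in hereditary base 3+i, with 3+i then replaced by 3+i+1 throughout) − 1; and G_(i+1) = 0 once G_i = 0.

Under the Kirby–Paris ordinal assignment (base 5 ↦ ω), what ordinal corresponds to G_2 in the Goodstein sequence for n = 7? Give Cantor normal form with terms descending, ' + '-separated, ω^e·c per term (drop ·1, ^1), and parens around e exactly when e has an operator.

ω + 4

i=0: 7 = 2·3 + 1 (b=3); 3→4: 2·4 + 1 = 9; 9−1 = 8
i=1: 8 = 2·4 (b=4); 4→5: 2·5 = 10; 10−1 = 9
i=2: 9 = 5 + 4 (b=5); 5→6: 6 + 4 = 10; 10−1 = 9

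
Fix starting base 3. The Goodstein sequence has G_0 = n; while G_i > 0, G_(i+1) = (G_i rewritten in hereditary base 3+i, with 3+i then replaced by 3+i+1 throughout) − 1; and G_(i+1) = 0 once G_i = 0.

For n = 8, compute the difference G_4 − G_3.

[0] 8 ≡ 2·3 + 2 (base 3). Lift 4: 10. −1: 9.
[1] 9 ≡ 2·4 + 1 (base 4). Lift 5: 11. −1: 10.
[2] 10 ≡ 2·5 (base 5). Lift 6: 12. −1: 11.
[3] 11 ≡ 6 + 5 (base 6). Lift 7: 12. −1: 11.

0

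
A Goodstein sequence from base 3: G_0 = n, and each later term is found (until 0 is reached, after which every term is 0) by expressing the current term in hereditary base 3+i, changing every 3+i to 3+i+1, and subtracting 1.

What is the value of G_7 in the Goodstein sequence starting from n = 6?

6 —HB3→ 2·3 —bump→ 2·4 = 8 —(−1)→ 7
7 —HB4→ 4 + 3 —bump→ 5 + 3 = 8 —(−1)→ 7
7 —HB5→ 5 + 2 —bump→ 6 + 2 = 8 —(−1)→ 7
7 —HB6→ 6 + 1 —bump→ 7 + 1 = 8 —(−1)→ 7
7 —HB7→ 7 —bump→ 8 = 8 —(−1)→ 7
7 —HB8→ 7 —bump→ 7 = 7 —(−1)→ 6
6 —HB9→ 6 —bump→ 6 = 6 —(−1)→ 5

5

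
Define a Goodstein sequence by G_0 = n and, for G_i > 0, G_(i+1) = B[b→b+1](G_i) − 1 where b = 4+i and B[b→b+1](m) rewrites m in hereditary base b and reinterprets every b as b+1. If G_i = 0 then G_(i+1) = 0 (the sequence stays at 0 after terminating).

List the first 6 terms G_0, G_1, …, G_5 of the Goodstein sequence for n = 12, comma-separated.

12 —HB4→ 3·4 —bump→ 3·5 = 15 —(−1)→ 14
14 —HB5→ 2·5 + 4 —bump→ 2·6 + 4 = 16 —(−1)→ 15
15 —HB6→ 2·6 + 3 —bump→ 2·7 + 3 = 17 —(−1)→ 16
16 —HB7→ 2·7 + 2 —bump→ 2·8 + 2 = 18 —(−1)→ 17
17 —HB8→ 2·8 + 1 —bump→ 2·9 + 1 = 19 —(−1)→ 18

12, 14, 15, 16, 17, 18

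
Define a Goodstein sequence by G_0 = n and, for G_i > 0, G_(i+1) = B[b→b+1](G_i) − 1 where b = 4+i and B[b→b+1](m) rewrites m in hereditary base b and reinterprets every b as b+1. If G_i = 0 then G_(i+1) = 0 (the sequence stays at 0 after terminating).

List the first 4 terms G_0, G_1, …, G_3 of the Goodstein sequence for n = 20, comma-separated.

20, 29, 39, 51

[0] 20 ≡ 4^2 + 4 (base 4). Lift 5: 30. −1: 29.
[1] 29 ≡ 5^2 + 4 (base 5). Lift 6: 40. −1: 39.
[2] 39 ≡ 6^2 + 3 (base 6). Lift 7: 52. −1: 51.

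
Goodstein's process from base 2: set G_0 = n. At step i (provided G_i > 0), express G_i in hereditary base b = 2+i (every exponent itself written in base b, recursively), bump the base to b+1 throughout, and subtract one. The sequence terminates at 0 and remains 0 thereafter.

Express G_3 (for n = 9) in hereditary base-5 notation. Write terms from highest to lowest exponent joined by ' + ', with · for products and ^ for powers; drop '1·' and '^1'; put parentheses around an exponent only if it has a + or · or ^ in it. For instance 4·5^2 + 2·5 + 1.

[0] 9 ≡ 2^(2 + 1) + 1 (base 2). Lift 3: 82. −1: 81.
[1] 81 ≡ 3^(3 + 1) (base 3). Lift 4: 1024. −1: 1023.
[2] 1023 ≡ 3·4^4 + 3·4^3 + 3·4^2 + 3·4 + 3 (base 4). Lift 5: 9843. −1: 9842.
[3] 9842 ≡ 3·5^5 + 3·5^3 + 3·5^2 + 3·5 + 2 (base 5). Lift 6: 140744. −1: 140743.

3·5^5 + 3·5^3 + 3·5^2 + 3·5 + 2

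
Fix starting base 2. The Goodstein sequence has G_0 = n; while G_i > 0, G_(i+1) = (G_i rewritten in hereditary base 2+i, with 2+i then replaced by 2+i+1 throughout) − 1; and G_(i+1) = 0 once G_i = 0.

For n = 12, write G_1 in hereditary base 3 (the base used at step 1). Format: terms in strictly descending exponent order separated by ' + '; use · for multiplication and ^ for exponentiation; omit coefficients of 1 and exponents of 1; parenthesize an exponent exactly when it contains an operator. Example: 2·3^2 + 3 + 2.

3^(3 + 1) + 2·3^2 + 2·3 + 2

i=0: 12 = 2^(2 + 1) + 2^2 (b=2); 2→3: 3^(3 + 1) + 3^3 = 108; 108−1 = 107
i=1: 107 = 3^(3 + 1) + 2·3^2 + 2·3 + 2 (b=3); 3→4: 4^(4 + 1) + 2·4^2 + 2·4 + 2 = 1066; 1066−1 = 1065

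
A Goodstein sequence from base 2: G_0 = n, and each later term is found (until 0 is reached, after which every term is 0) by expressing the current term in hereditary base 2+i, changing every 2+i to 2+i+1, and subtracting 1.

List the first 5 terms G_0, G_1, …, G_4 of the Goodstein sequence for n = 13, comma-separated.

(0) 13|_2 = 2^(2 + 1) + 2^2 + 1 ↦ 3^(3 + 1) + 3^3 + 1|_3 = 109 ⇒ 108
(1) 108|_3 = 3^(3 + 1) + 3^3 ↦ 4^(4 + 1) + 4^4|_4 = 1280 ⇒ 1279
(2) 1279|_4 = 4^(4 + 1) + 3·4^3 + 3·4^2 + 3·4 + 3 ↦ 5^(5 + 1) + 3·5^3 + 3·5^2 + 3·5 + 3|_5 = 16093 ⇒ 16092
(3) 16092|_5 = 5^(5 + 1) + 3·5^3 + 3·5^2 + 3·5 + 2 ↦ 6^(6 + 1) + 3·6^3 + 3·6^2 + 3·6 + 2|_6 = 280712 ⇒ 280711

13, 108, 1279, 16092, 280711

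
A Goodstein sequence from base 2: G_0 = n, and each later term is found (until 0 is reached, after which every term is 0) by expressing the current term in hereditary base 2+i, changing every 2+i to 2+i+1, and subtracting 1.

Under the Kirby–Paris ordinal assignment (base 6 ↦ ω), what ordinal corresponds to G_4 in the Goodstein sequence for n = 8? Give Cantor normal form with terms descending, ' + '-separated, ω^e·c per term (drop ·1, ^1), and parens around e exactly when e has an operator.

ω^ω·2 + ω^2·2 + ω + 5

step 0: 8 = 2^(2 + 1); sub 3 for 2: 3^(3 + 1); = 81; G_1 = 81−1 = 80
step 1: 80 = 2·3^3 + 2·3^2 + 2·3 + 2; sub 4 for 3: 2·4^4 + 2·4^2 + 2·4 + 2; = 554; G_2 = 554−1 = 553
step 2: 553 = 2·4^4 + 2·4^2 + 2·4 + 1; sub 5 for 4: 2·5^5 + 2·5^2 + 2·5 + 1; = 6311; G_3 = 6311−1 = 6310
step 3: 6310 = 2·5^5 + 2·5^2 + 2·5; sub 6 for 5: 2·6^6 + 2·6^2 + 2·6; = 93396; G_4 = 93396−1 = 93395
step 4: 93395 = 2·6^6 + 2·6^2 + 6 + 5; sub 7 for 6: 2·7^7 + 2·7^2 + 7 + 5; = 1647196; G_5 = 1647196−1 = 1647195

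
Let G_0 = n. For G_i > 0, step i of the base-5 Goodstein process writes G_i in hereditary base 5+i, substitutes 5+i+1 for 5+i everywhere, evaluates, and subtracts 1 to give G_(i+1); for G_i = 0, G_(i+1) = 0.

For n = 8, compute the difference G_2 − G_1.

0

base 5: 8 = 5 + 3; at 6: 6 + 3 = 9; next = 8
base 6: 8 = 6 + 2; at 7: 7 + 2 = 9; next = 8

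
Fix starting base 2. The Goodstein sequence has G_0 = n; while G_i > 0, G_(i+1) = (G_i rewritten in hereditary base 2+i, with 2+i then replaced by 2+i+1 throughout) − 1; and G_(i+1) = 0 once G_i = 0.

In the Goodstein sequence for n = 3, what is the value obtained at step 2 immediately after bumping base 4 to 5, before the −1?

[0] 3 ≡ 2 + 1 (base 2). Lift 3: 4. −1: 3.
[1] 3 ≡ 3 (base 3). Lift 4: 4. −1: 3.

3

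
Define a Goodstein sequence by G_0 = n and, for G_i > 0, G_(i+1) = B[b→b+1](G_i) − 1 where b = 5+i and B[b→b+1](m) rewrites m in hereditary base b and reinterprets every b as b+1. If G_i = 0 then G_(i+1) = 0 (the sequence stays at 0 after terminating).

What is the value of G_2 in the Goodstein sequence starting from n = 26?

48

26 —HB5→ 5^2 + 1 —bump→ 6^2 + 1 = 37 —(−1)→ 36
36 —HB6→ 6^2 —bump→ 7^2 = 49 —(−1)→ 48
48 —HB7→ 6·7 + 6 —bump→ 6·8 + 6 = 54 —(−1)→ 53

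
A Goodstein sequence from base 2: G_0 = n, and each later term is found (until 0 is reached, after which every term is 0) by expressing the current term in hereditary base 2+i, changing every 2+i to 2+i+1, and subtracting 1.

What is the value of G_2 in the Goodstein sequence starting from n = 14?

G_0=14  [base 2] 2^(2 + 1) + 2^2 + 2  →[2↦3]→  3^(3 + 1) + 3^3 + 3 = 111  −1 ⇒ G_1=110
G_1=110  [base 3] 3^(3 + 1) + 3^3 + 2  →[3↦4]→  4^(4 + 1) + 4^4 + 2 = 1282  −1 ⇒ G_2=1281
G_2=1281  [base 4] 4^(4 + 1) + 4^4 + 1  →[4↦5]→  5^(5 + 1) + 5^5 + 1 = 18751  −1 ⇒ G_3=18750

1281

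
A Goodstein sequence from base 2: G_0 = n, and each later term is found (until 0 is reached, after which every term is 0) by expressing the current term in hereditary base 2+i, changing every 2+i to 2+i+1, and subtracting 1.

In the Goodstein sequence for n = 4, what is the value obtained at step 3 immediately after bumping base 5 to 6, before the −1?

step 0: 4 = 2^2; sub 3 for 2: 3^3; = 27; G_1 = 27−1 = 26
step 1: 26 = 2·3^2 + 2·3 + 2; sub 4 for 3: 2·4^2 + 2·4 + 2; = 42; G_2 = 42−1 = 41
step 2: 41 = 2·4^2 + 2·4 + 1; sub 5 for 4: 2·5^2 + 2·5 + 1; = 61; G_3 = 61−1 = 60
step 3: 60 = 2·5^2 + 2·5; sub 6 for 5: 2·6^2 + 2·6; = 84; G_4 = 84−1 = 83

84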